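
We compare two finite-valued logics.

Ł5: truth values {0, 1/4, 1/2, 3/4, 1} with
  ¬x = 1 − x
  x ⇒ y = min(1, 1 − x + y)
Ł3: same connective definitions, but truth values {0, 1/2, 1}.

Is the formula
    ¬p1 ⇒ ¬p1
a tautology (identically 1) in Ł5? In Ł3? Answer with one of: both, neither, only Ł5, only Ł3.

In Ł5: every assignment gives 1 — tautology.
In Ł3: every assignment gives 1 — tautology.

both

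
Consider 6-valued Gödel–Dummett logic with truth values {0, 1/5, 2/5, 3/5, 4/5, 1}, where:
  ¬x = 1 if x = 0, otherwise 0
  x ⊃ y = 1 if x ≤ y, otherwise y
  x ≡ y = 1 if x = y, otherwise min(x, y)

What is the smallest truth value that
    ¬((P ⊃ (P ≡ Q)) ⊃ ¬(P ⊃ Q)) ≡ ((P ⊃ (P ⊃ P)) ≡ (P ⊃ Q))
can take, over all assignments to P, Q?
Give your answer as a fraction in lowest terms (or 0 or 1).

Take P = 2/5, Q = 1/5:
P ≡ Q = 2/5 ≡ 1/5 = 1/5
P ⊃ (P ≡ Q) = 2/5 ⊃ 1/5 = 1/5
P ⊃ Q = 2/5 ⊃ 1/5 = 1/5
¬(P ⊃ Q) = ¬1/5 = 0
(P ⊃ (P ≡ Q)) ⊃ ¬(P ⊃ Q) = 1/5 ⊃ 0 = 0
¬((P ⊃ (P ≡ Q)) ⊃ ¬(P ⊃ Q)) = ¬0 = 1
P ⊃ P = 2/5 ⊃ 2/5 = 1
P ⊃ (P ⊃ P) = 2/5 ⊃ 1 = 1
P ⊃ Q = 2/5 ⊃ 1/5 = 1/5
(P ⊃ (P ⊃ P)) ≡ (P ⊃ Q) = 1 ≡ 1/5 = 1/5
¬((P ⊃ (P ≡ Q)) ⊃ ¬(P ⊃ Q)) ≡ ((P ⊃ (P ⊃ P)) ≡ (P ⊃ Q)) = 1 ≡ 1/5 = 1/5
No assignment yields a value below 1/5, so this is the minimum.

1/5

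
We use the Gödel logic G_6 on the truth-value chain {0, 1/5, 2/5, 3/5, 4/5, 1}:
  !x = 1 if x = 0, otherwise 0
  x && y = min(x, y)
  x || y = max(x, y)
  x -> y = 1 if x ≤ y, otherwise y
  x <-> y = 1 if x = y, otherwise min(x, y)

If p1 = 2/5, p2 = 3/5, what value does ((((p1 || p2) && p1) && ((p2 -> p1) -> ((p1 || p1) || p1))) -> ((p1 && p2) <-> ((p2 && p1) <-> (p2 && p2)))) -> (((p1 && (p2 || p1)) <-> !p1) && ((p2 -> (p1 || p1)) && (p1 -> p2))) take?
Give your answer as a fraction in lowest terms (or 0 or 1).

p1 || p2 = 2/5 || 3/5 = 3/5
(p1 || p2) && p1 = 3/5 && 2/5 = 2/5
p2 -> p1 = 3/5 -> 2/5 = 2/5
p1 || p1 = 2/5 || 2/5 = 2/5
(p1 || p1) || p1 = 2/5 || 2/5 = 2/5
(p2 -> p1) -> ((p1 || p1) || p1) = 2/5 -> 2/5 = 1
((p1 || p2) && p1) && ((p2 -> p1) -> ((p1 || p1) || p1)) = 2/5 && 1 = 2/5
p1 && p2 = 2/5 && 3/5 = 2/5
p2 && p1 = 3/5 && 2/5 = 2/5
p2 && p2 = 3/5 && 3/5 = 3/5
(p2 && p1) <-> (p2 && p2) = 2/5 <-> 3/5 = 2/5
(p1 && p2) <-> ((p2 && p1) <-> (p2 && p2)) = 2/5 <-> 2/5 = 1
(((p1 || p2) && p1) && ((p2 -> p1) -> ((p1 || p1) || p1))) -> ((p1 && p2) <-> ((p2 && p1) <-> (p2 && p2))) = 2/5 -> 1 = 1
p2 || p1 = 3/5 || 2/5 = 3/5
p1 && (p2 || p1) = 2/5 && 3/5 = 2/5
!p1 = !2/5 = 0
(p1 && (p2 || p1)) <-> !p1 = 2/5 <-> 0 = 0
p1 || p1 = 2/5 || 2/5 = 2/5
p2 -> (p1 || p1) = 3/5 -> 2/5 = 2/5
p1 -> p2 = 2/5 -> 3/5 = 1
(p2 -> (p1 || p1)) && (p1 -> p2) = 2/5 && 1 = 2/5
((p1 && (p2 || p1)) <-> !p1) && ((p2 -> (p1 || p1)) && (p1 -> p2)) = 0 && 2/5 = 0
((((p1 || p2) && p1) && ((p2 -> p1) -> ((p1 || p1) || p1))) -> ((p1 && p2) <-> ((p2 && p1) <-> (p2 && p2)))) -> (((p1 && (p2 || p1)) <-> !p1) && ((p2 -> (p1 || p1)) && (p1 -> p2))) = 1 -> 0 = 0

0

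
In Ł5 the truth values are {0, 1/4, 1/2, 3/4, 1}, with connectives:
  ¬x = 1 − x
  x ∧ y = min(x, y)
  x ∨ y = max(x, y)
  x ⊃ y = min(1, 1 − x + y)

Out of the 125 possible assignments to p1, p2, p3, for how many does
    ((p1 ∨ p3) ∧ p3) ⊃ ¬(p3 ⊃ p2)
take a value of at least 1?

value 1: 45 assignments (counts)
value 3/4: 35 assignments
value 1/2: 25 assignments
value 1/4: 15 assignments
value 0: 5 assignments
So 45 of the 125 assignments meet the threshold.

45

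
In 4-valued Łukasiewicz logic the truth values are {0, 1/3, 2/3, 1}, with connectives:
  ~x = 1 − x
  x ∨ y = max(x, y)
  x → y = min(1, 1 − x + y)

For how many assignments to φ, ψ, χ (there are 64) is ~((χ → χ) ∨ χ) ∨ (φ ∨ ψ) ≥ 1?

28

value 1: 28 assignments (counts)
value 2/3: 20 assignments
value 1/3: 12 assignments
value 0: 4 assignments
So 28 of the 64 assignments meet the threshold.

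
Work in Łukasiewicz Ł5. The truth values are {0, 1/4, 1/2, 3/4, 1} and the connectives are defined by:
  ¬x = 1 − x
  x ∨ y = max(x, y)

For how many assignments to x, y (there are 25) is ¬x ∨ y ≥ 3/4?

value 1: 9 assignments (counts)
value 3/4: 7 assignments (counts)
value 1/2: 5 assignments
value 1/4: 3 assignments
value 0: 1 assignment
So 16 of the 25 assignments meet the threshold.

16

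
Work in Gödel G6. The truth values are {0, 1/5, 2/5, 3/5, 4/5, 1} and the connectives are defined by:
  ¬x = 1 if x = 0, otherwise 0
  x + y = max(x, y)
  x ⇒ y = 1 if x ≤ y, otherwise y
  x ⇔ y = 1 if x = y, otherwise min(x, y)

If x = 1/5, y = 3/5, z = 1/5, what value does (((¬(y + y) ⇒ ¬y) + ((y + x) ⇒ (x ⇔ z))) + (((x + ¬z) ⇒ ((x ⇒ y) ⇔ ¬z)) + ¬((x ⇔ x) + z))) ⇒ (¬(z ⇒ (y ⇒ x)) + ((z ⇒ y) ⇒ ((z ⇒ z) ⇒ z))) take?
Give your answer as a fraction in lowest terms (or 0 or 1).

y + y = 3/5 + 3/5 = 3/5
¬(y + y) = ¬3/5 = 0
¬y = ¬3/5 = 0
¬(y + y) ⇒ ¬y = 0 ⇒ 0 = 1
y + x = 3/5 + 1/5 = 3/5
x ⇔ z = 1/5 ⇔ 1/5 = 1
(y + x) ⇒ (x ⇔ z) = 3/5 ⇒ 1 = 1
(¬(y + y) ⇒ ¬y) + ((y + x) ⇒ (x ⇔ z)) = 1 + 1 = 1
¬z = ¬1/5 = 0
x + ¬z = 1/5 + 0 = 1/5
x ⇒ y = 1/5 ⇒ 3/5 = 1
¬z = ¬1/5 = 0
(x ⇒ y) ⇔ ¬z = 1 ⇔ 0 = 0
(x + ¬z) ⇒ ((x ⇒ y) ⇔ ¬z) = 1/5 ⇒ 0 = 0
x ⇔ x = 1/5 ⇔ 1/5 = 1
(x ⇔ x) + z = 1 + 1/5 = 1
¬((x ⇔ x) + z) = ¬1 = 0
((x + ¬z) ⇒ ((x ⇒ y) ⇔ ¬z)) + ¬((x ⇔ x) + z) = 0 + 0 = 0
((¬(y + y) ⇒ ¬y) + ((y + x) ⇒ (x ⇔ z))) + (((x + ¬z) ⇒ ((x ⇒ y) ⇔ ¬z)) + ¬((x ⇔ x) + z)) = 1 + 0 = 1
y ⇒ x = 3/5 ⇒ 1/5 = 1/5
z ⇒ (y ⇒ x) = 1/5 ⇒ 1/5 = 1
¬(z ⇒ (y ⇒ x)) = ¬1 = 0
z ⇒ y = 1/5 ⇒ 3/5 = 1
z ⇒ z = 1/5 ⇒ 1/5 = 1
(z ⇒ z) ⇒ z = 1 ⇒ 1/5 = 1/5
(z ⇒ y) ⇒ ((z ⇒ z) ⇒ z) = 1 ⇒ 1/5 = 1/5
¬(z ⇒ (y ⇒ x)) + ((z ⇒ y) ⇒ ((z ⇒ z) ⇒ z)) = 0 + 1/5 = 1/5
(((¬(y + y) ⇒ ¬y) + ((y + x) ⇒ (x ⇔ z))) + (((x + ¬z) ⇒ ((x ⇒ y) ⇔ ¬z)) + ¬((x ⇔ x) + z))) ⇒ (¬(z ⇒ (y ⇒ x)) + ((z ⇒ y) ⇒ ((z ⇒ z) ⇒ z))) = 1 ⇒ 1/5 = 1/5

1/5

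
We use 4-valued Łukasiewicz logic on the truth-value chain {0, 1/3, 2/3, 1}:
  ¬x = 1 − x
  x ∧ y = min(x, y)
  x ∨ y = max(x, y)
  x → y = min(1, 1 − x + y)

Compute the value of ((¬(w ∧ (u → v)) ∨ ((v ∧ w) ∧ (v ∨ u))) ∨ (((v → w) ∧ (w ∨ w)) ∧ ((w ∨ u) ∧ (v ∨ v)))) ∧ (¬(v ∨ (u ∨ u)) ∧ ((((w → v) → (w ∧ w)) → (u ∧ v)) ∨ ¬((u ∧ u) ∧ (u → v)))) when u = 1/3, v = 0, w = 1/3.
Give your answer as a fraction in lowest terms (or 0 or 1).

2/3

u → v = 1/3 → 0 = 2/3
w ∧ (u → v) = 1/3 ∧ 2/3 = 1/3
¬(w ∧ (u → v)) = ¬1/3 = 2/3
v ∧ w = 0 ∧ 1/3 = 0
v ∨ u = 0 ∨ 1/3 = 1/3
(v ∧ w) ∧ (v ∨ u) = 0 ∧ 1/3 = 0
¬(w ∧ (u → v)) ∨ ((v ∧ w) ∧ (v ∨ u)) = 2/3 ∨ 0 = 2/3
v → w = 0 → 1/3 = 1
w ∨ w = 1/3 ∨ 1/3 = 1/3
(v → w) ∧ (w ∨ w) = 1 ∧ 1/3 = 1/3
w ∨ u = 1/3 ∨ 1/3 = 1/3
v ∨ v = 0 ∨ 0 = 0
(w ∨ u) ∧ (v ∨ v) = 1/3 ∧ 0 = 0
((v → w) ∧ (w ∨ w)) ∧ ((w ∨ u) ∧ (v ∨ v)) = 1/3 ∧ 0 = 0
(¬(w ∧ (u → v)) ∨ ((v ∧ w) ∧ (v ∨ u))) ∨ (((v → w) ∧ (w ∨ w)) ∧ ((w ∨ u) ∧ (v ∨ v))) = 2/3 ∨ 0 = 2/3
u ∨ u = 1/3 ∨ 1/3 = 1/3
v ∨ (u ∨ u) = 0 ∨ 1/3 = 1/3
¬(v ∨ (u ∨ u)) = ¬1/3 = 2/3
w → v = 1/3 → 0 = 2/3
w ∧ w = 1/3 ∧ 1/3 = 1/3
(w → v) → (w ∧ w) = 2/3 → 1/3 = 2/3
u ∧ v = 1/3 ∧ 0 = 0
((w → v) → (w ∧ w)) → (u ∧ v) = 2/3 → 0 = 1/3
u ∧ u = 1/3 ∧ 1/3 = 1/3
u → v = 1/3 → 0 = 2/3
(u ∧ u) ∧ (u → v) = 1/3 ∧ 2/3 = 1/3
¬((u ∧ u) ∧ (u → v)) = ¬1/3 = 2/3
(((w → v) → (w ∧ w)) → (u ∧ v)) ∨ ¬((u ∧ u) ∧ (u → v)) = 1/3 ∨ 2/3 = 2/3
¬(v ∨ (u ∨ u)) ∧ ((((w → v) → (w ∧ w)) → (u ∧ v)) ∨ ¬((u ∧ u) ∧ (u → v))) = 2/3 ∧ 2/3 = 2/3
((¬(w ∧ (u → v)) ∨ ((v ∧ w) ∧ (v ∨ u))) ∨ (((v → w) ∧ (w ∨ w)) ∧ ((w ∨ u) ∧ (v ∨ v)))) ∧ (¬(v ∨ (u ∨ u)) ∧ ((((w → v) → (w ∧ w)) → (u ∧ v)) ∨ ¬((u ∧ u) ∧ (u → v)))) = 2/3 ∧ 2/3 = 2/3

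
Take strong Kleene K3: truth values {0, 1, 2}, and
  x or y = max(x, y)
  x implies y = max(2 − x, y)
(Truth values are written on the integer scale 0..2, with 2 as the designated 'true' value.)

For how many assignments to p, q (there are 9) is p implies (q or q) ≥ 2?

p = 0, q = 0 ↦ 2  ≥
p = 0, q = 1 ↦ 2  ≥
p = 0, q = 2 ↦ 2  ≥
p = 1, q = 0 ↦ 1  <
p = 1, q = 1 ↦ 1  <
p = 1, q = 2 ↦ 2  ≥
p = 2, q = 0 ↦ 0  <
p = 2, q = 1 ↦ 1  <
p = 2, q = 2 ↦ 2  ≥
So 5 of the 9 assignments meet the threshold.

5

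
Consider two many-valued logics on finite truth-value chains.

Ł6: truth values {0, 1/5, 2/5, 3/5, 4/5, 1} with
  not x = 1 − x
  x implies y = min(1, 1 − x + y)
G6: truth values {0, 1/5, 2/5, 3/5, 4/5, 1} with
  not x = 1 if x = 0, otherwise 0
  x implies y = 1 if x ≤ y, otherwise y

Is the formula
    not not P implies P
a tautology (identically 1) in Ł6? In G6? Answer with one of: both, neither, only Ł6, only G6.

only Ł6

In Ł6: every assignment gives 1 — tautology.
In G6: at P = 1/5 the value is 1/5 — not a tautology.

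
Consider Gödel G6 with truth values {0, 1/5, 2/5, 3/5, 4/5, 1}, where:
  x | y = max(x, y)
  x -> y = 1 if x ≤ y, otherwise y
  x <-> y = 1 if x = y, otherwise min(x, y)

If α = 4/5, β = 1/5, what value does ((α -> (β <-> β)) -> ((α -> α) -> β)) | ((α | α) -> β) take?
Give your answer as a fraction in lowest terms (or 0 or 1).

1/5

β <-> β = 1/5 <-> 1/5 = 1
α -> (β <-> β) = 4/5 -> 1 = 1
α -> α = 4/5 -> 4/5 = 1
(α -> α) -> β = 1 -> 1/5 = 1/5
(α -> (β <-> β)) -> ((α -> α) -> β) = 1 -> 1/5 = 1/5
α | α = 4/5 | 4/5 = 4/5
(α | α) -> β = 4/5 -> 1/5 = 1/5
((α -> (β <-> β)) -> ((α -> α) -> β)) | ((α | α) -> β) = 1/5 | 1/5 = 1/5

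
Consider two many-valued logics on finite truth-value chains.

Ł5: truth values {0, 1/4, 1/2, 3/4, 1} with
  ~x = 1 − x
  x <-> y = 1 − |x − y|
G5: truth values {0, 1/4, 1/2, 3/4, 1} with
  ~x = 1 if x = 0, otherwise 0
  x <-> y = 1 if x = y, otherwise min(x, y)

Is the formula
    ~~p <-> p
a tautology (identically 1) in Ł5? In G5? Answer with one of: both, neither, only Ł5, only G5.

In Ł5: every assignment gives 1 — tautology.
In G5: at p = 1/4 the value is 1/4 — not a tautology.

only Ł5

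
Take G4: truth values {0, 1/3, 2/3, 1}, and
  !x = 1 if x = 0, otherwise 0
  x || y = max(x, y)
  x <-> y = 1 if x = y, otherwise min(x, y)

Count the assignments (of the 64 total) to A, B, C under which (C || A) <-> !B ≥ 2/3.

15

value 1: 10 assignments (counts)
value 2/3: 5 assignments (counts)
value 1/3: 3 assignments
value 0: 46 assignments
So 15 of the 64 assignments meet the threshold.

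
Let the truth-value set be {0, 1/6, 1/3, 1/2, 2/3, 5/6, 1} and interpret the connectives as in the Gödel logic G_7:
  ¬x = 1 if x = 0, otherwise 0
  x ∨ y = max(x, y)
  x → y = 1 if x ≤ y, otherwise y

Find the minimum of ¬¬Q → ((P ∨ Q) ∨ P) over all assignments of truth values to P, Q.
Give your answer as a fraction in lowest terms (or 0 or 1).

1/6

Take P = 0, Q = 1/6:
¬Q = ¬1/6 = 0
¬¬Q = ¬0 = 1
P ∨ Q = 0 ∨ 1/6 = 1/6
(P ∨ Q) ∨ P = 1/6 ∨ 0 = 1/6
¬¬Q → ((P ∨ Q) ∨ P) = 1 → 1/6 = 1/6
No assignment yields a value below 1/6, so this is the minimum.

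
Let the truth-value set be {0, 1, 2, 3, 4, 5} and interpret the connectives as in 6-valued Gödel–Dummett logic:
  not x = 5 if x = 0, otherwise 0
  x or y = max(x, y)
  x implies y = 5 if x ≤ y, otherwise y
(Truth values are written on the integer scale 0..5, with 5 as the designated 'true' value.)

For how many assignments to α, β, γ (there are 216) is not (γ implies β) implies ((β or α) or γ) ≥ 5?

196

value 5: 196 assignments (counts)
value 4: 8 assignments
value 3: 6 assignments
value 2: 4 assignments
value 1: 2 assignments
So 196 of the 216 assignments meet the threshold.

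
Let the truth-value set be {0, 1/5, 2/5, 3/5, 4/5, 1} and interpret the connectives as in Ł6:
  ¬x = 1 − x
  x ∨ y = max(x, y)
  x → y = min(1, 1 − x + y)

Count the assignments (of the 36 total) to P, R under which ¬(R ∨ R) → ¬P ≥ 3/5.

30

value 1: 21 assignments (counts)
value 4/5: 5 assignments (counts)
value 3/5: 4 assignments (counts)
value 2/5: 3 assignments
value 1/5: 2 assignments
value 0: 1 assignment
So 30 of the 36 assignments meet the threshold.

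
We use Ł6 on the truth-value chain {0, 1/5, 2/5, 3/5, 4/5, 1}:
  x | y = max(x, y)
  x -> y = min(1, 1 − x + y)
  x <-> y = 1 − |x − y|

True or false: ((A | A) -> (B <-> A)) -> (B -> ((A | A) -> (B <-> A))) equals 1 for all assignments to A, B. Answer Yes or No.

At A = 2/5, B = 4/5, for instance:
A | A = 2/5 | 2/5 = 2/5
B <-> A = 4/5 <-> 2/5 = 3/5
(A | A) -> (B <-> A) = 2/5 -> 3/5 = 1
B -> ((A | A) -> (B <-> A)) = 4/5 -> 1 = 1
((A | A) -> (B <-> A)) -> (B -> ((A | A) -> (B <-> A))) = 1 -> 1 = 1
and checking the remaining 35 assignments likewise gives ≥ 1 in every case.

Yes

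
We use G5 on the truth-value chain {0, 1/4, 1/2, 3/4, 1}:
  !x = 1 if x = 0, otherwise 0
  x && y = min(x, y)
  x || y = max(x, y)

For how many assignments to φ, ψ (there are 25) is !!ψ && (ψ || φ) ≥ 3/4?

value 1: 8 assignments (counts)
value 3/4: 6 assignments (counts)
value 1/2: 4 assignments
value 1/4: 2 assignments
value 0: 5 assignments
So 14 of the 25 assignments meet the threshold.

14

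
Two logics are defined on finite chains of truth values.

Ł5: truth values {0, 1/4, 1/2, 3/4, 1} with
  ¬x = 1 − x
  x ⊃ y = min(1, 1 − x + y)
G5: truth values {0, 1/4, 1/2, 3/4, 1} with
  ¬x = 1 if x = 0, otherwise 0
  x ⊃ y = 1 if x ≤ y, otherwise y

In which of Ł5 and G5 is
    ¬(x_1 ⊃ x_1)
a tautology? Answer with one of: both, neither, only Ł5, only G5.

neither

In Ł5: at x_1 = 0 the value is 0 — not a tautology.
In G5: at x_1 = 0 the value is 0 — not a tautology.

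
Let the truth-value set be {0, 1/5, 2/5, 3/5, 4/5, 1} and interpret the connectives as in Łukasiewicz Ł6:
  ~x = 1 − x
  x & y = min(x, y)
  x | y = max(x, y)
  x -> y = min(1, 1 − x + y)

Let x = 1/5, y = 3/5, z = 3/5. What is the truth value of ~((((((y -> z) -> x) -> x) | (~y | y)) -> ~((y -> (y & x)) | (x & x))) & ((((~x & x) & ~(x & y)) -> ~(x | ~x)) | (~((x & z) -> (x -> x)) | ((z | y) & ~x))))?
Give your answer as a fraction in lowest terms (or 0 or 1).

3/5

y -> z = 3/5 -> 3/5 = 1
(y -> z) -> x = 1 -> 1/5 = 1/5
((y -> z) -> x) -> x = 1/5 -> 1/5 = 1
~y = ~3/5 = 2/5
~y | y = 2/5 | 3/5 = 3/5
(((y -> z) -> x) -> x) | (~y | y) = 1 | 3/5 = 1
y & x = 3/5 & 1/5 = 1/5
y -> (y & x) = 3/5 -> 1/5 = 3/5
x & x = 1/5 & 1/5 = 1/5
(y -> (y & x)) | (x & x) = 3/5 | 1/5 = 3/5
~((y -> (y & x)) | (x & x)) = ~3/5 = 2/5
((((y -> z) -> x) -> x) | (~y | y)) -> ~((y -> (y & x)) | (x & x)) = 1 -> 2/5 = 2/5
~x = ~1/5 = 4/5
~x & x = 4/5 & 1/5 = 1/5
x & y = 1/5 & 3/5 = 1/5
~(x & y) = ~1/5 = 4/5
(~x & x) & ~(x & y) = 1/5 & 4/5 = 1/5
~x = ~1/5 = 4/5
x | ~x = 1/5 | 4/5 = 4/5
~(x | ~x) = ~4/5 = 1/5
((~x & x) & ~(x & y)) -> ~(x | ~x) = 1/5 -> 1/5 = 1
x & z = 1/5 & 3/5 = 1/5
x -> x = 1/5 -> 1/5 = 1
(x & z) -> (x -> x) = 1/5 -> 1 = 1
~((x & z) -> (x -> x)) = ~1 = 0
z | y = 3/5 | 3/5 = 3/5
~x = ~1/5 = 4/5
(z | y) & ~x = 3/5 & 4/5 = 3/5
~((x & z) -> (x -> x)) | ((z | y) & ~x) = 0 | 3/5 = 3/5
(((~x & x) & ~(x & y)) -> ~(x | ~x)) | (~((x & z) -> (x -> x)) | ((z | y) & ~x)) = 1 | 3/5 = 1
(((((y -> z) -> x) -> x) | (~y | y)) -> ~((y -> (y & x)) | (x & x))) & ((((~x & x) & ~(x & y)) -> ~(x | ~x)) | (~((x & z) -> (x -> x)) | ((z | y) & ~x))) = 2/5 & 1 = 2/5
~((((((y -> z) -> x) -> x) | (~y | y)) -> ~((y -> (y & x)) | (x & x))) & ((((~x & x) & ~(x & y)) -> ~(x | ~x)) | (~((x & z) -> (x -> x)) | ((z | y) & ~x)))) = ~2/5 = 3/5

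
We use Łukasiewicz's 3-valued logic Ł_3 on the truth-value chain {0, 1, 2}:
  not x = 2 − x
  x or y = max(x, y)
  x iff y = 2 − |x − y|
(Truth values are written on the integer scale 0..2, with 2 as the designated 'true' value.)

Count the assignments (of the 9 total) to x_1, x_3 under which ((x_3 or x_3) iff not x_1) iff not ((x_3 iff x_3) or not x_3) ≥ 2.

2

x_1 = 0, x_3 = 0 ↦ 2  ≥
x_1 = 0, x_3 = 1 ↦ 1  <
x_1 = 0, x_3 = 2 ↦ 0  <
x_1 = 1, x_3 = 0 ↦ 1  <
x_1 = 1, x_3 = 1 ↦ 0  <
x_1 = 1, x_3 = 2 ↦ 1  <
x_1 = 2, x_3 = 0 ↦ 0  <
x_1 = 2, x_3 = 1 ↦ 1  <
x_1 = 2, x_3 = 2 ↦ 2  ≥
So 2 of the 9 assignments meet the threshold.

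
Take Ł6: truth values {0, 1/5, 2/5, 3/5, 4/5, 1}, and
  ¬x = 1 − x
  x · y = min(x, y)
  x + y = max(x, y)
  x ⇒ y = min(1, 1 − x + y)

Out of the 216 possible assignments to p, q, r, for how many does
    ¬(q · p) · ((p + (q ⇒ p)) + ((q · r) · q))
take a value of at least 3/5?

value 1: 37 assignments (counts)
value 4/5: 49 assignments (counts)
value 3/5: 58 assignments (counts)
value 2/5: 42 assignments
value 1/5: 23 assignments
value 0: 7 assignments
So 144 of the 216 assignments meet the threshold.

144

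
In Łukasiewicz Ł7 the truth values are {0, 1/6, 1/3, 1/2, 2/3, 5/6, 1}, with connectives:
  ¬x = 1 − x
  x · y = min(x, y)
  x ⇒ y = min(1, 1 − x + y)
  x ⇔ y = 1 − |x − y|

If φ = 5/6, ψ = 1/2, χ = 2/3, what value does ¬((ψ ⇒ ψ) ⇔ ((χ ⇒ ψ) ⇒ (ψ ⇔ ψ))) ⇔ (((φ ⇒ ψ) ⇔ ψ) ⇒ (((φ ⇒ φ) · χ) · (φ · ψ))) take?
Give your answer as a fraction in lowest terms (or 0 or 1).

ψ ⇒ ψ = 1/2 ⇒ 1/2 = 1
χ ⇒ ψ = 2/3 ⇒ 1/2 = 5/6
ψ ⇔ ψ = 1/2 ⇔ 1/2 = 1
(χ ⇒ ψ) ⇒ (ψ ⇔ ψ) = 5/6 ⇒ 1 = 1
(ψ ⇒ ψ) ⇔ ((χ ⇒ ψ) ⇒ (ψ ⇔ ψ)) = 1 ⇔ 1 = 1
¬((ψ ⇒ ψ) ⇔ ((χ ⇒ ψ) ⇒ (ψ ⇔ ψ))) = ¬1 = 0
φ ⇒ ψ = 5/6 ⇒ 1/2 = 2/3
(φ ⇒ ψ) ⇔ ψ = 2/3 ⇔ 1/2 = 5/6
φ ⇒ φ = 5/6 ⇒ 5/6 = 1
(φ ⇒ φ) · χ = 1 · 2/3 = 2/3
φ · ψ = 5/6 · 1/2 = 1/2
((φ ⇒ φ) · χ) · (φ · ψ) = 2/3 · 1/2 = 1/2
((φ ⇒ ψ) ⇔ ψ) ⇒ (((φ ⇒ φ) · χ) · (φ · ψ)) = 5/6 ⇒ 1/2 = 2/3
¬((ψ ⇒ ψ) ⇔ ((χ ⇒ ψ) ⇒ (ψ ⇔ ψ))) ⇔ (((φ ⇒ ψ) ⇔ ψ) ⇒ (((φ ⇒ φ) · χ) · (φ · ψ))) = 0 ⇔ 2/3 = 1/3

1/3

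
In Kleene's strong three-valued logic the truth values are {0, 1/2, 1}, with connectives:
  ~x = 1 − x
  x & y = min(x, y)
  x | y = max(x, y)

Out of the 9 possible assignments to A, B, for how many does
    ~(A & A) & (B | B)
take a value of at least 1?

A = 0, B = 0 ↦ 0  <
A = 0, B = 1/2 ↦ 1/2  <
A = 0, B = 1 ↦ 1  ≥
A = 1/2, B = 0 ↦ 0  <
A = 1/2, B = 1/2 ↦ 1/2  <
A = 1/2, B = 1 ↦ 1/2  <
A = 1, B = 0 ↦ 0  <
A = 1, B = 1/2 ↦ 0  <
A = 1, B = 1 ↦ 0  <
So 1 of the 9 assignments meets the threshold.

1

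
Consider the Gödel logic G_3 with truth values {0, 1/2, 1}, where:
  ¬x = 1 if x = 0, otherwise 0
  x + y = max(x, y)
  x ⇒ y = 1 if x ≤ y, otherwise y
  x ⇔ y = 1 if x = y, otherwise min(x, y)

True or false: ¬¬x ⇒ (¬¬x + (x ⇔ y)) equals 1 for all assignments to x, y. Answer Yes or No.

Yes

x = 0, y = 0 ↦ 1
x = 0, y = 1/2 ↦ 1
x = 0, y = 1 ↦ 1
x = 1/2, y = 0 ↦ 1
x = 1/2, y = 1/2 ↦ 1
x = 1/2, y = 1 ↦ 1
x = 1, y = 0 ↦ 1
x = 1, y = 1/2 ↦ 1
x = 1, y = 1 ↦ 1
Every assignment gives a value ≥ 1.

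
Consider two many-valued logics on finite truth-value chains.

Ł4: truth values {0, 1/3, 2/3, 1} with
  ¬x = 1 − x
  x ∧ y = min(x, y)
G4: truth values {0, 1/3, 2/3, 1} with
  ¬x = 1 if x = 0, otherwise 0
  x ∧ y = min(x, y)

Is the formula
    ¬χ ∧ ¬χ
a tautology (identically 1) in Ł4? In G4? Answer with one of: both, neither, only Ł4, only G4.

neither

In Ł4: at χ = 1/3 the value is 2/3 — not a tautology.
In G4: at χ = 1/3 the value is 0 — not a tautology.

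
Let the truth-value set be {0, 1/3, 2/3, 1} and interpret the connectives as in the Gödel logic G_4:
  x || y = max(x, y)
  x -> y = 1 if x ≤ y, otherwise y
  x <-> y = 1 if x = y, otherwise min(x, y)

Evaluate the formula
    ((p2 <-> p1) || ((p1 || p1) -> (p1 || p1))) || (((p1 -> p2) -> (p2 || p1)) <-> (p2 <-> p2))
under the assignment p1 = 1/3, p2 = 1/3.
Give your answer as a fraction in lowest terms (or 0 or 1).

1

p2 <-> p1 = 1/3 <-> 1/3 = 1
p1 || p1 = 1/3 || 1/3 = 1/3
p1 || p1 = 1/3 || 1/3 = 1/3
(p1 || p1) -> (p1 || p1) = 1/3 -> 1/3 = 1
(p2 <-> p1) || ((p1 || p1) -> (p1 || p1)) = 1 || 1 = 1
p1 -> p2 = 1/3 -> 1/3 = 1
p2 || p1 = 1/3 || 1/3 = 1/3
(p1 -> p2) -> (p2 || p1) = 1 -> 1/3 = 1/3
p2 <-> p2 = 1/3 <-> 1/3 = 1
((p1 -> p2) -> (p2 || p1)) <-> (p2 <-> p2) = 1/3 <-> 1 = 1/3
((p2 <-> p1) || ((p1 || p1) -> (p1 || p1))) || (((p1 -> p2) -> (p2 || p1)) <-> (p2 <-> p2)) = 1 || 1/3 = 1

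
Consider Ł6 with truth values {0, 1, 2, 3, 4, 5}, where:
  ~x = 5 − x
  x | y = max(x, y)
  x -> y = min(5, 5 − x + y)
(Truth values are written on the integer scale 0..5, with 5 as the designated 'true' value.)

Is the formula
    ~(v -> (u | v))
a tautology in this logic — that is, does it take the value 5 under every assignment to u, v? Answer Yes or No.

No

Counterexample: take u = 0, v = 0.
u | v = 0 | 0 = 0
v -> (u | v) = 0 -> 0 = 5
~(v -> (u | v)) = ~5 = 0
This gives 0 ≠ 5.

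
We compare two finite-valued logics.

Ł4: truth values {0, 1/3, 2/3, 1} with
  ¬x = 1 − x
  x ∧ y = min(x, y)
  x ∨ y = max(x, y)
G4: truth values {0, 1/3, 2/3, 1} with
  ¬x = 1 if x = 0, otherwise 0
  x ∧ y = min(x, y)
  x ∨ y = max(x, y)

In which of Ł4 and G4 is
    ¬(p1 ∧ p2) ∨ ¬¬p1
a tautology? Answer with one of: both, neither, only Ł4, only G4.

only G4

In Ł4: at p1 = 1/3, p2 = 1/3 the value is 2/3 — not a tautology.
In G4: every assignment gives 1 — tautology.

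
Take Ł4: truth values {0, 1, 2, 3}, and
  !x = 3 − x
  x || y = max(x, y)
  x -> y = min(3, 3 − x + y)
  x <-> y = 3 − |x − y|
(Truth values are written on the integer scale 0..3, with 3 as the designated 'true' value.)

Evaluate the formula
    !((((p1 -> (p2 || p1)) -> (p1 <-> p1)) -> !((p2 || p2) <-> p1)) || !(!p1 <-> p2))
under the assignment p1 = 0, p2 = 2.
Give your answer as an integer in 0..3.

p2 || p1 = 2 || 0 = 2
p1 -> (p2 || p1) = 0 -> 2 = 3
p1 <-> p1 = 0 <-> 0 = 3
(p1 -> (p2 || p1)) -> (p1 <-> p1) = 3 -> 3 = 3
p2 || p2 = 2 || 2 = 2
(p2 || p2) <-> p1 = 2 <-> 0 = 1
!((p2 || p2) <-> p1) = !1 = 2
((p1 -> (p2 || p1)) -> (p1 <-> p1)) -> !((p2 || p2) <-> p1) = 3 -> 2 = 2
!p1 = !0 = 3
!p1 <-> p2 = 3 <-> 2 = 2
!(!p1 <-> p2) = !2 = 1
(((p1 -> (p2 || p1)) -> (p1 <-> p1)) -> !((p2 || p2) <-> p1)) || !(!p1 <-> p2) = 2 || 1 = 2
!((((p1 -> (p2 || p1)) -> (p1 <-> p1)) -> !((p2 || p2) <-> p1)) || !(!p1 <-> p2)) = !2 = 1

1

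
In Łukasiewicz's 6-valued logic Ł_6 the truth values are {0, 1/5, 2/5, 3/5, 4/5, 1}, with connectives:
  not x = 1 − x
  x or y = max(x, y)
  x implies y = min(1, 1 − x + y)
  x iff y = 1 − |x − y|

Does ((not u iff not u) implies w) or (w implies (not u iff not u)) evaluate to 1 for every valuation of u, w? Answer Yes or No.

At u = 1/5, w = 1/5, for instance:
not u = not 1/5 = 4/5
not u = not 1/5 = 4/5
not u iff not u = 4/5 iff 4/5 = 1
(not u iff not u) implies w = 1 implies 1/5 = 1/5
w implies (not u iff not u) = 1/5 implies 1 = 1
((not u iff not u) implies w) or (w implies (not u iff not u)) = 1/5 or 1 = 1
and checking the remaining 35 assignments likewise gives ≥ 1 in every case.

Yes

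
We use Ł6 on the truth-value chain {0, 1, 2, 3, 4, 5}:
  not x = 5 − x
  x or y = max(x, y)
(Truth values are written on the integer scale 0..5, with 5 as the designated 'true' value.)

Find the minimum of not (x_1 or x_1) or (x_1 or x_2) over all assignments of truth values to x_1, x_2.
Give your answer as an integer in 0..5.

3

Take x_1 = 2, x_2 = 0:
x_1 or x_1 = 2 or 2 = 2
not (x_1 or x_1) = not 2 = 3
x_1 or x_2 = 2 or 0 = 2
not (x_1 or x_1) or (x_1 or x_2) = 3 or 2 = 3
No assignment yields a value below 3, so this is the minimum.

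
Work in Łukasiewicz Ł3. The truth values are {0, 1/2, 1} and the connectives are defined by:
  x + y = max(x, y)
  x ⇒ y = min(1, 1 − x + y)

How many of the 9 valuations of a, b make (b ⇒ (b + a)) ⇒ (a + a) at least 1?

a = 0, b = 0 ↦ 0  <
a = 0, b = 1/2 ↦ 0  <
a = 0, b = 1 ↦ 0  <
a = 1/2, b = 0 ↦ 1/2  <
a = 1/2, b = 1/2 ↦ 1/2  <
a = 1/2, b = 1 ↦ 1/2  <
a = 1, b = 0 ↦ 1  ≥
a = 1, b = 1/2 ↦ 1  ≥
a = 1, b = 1 ↦ 1  ≥
So 3 of the 9 assignments meet the threshold.

3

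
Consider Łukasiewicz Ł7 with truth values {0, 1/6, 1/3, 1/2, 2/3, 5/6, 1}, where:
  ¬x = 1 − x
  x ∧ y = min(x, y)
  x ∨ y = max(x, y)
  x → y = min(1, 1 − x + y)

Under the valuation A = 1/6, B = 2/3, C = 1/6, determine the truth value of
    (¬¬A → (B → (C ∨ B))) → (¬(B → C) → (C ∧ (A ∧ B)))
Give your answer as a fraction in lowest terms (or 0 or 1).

2/3

¬A = ¬1/6 = 5/6
¬¬A = ¬5/6 = 1/6
C ∨ B = 1/6 ∨ 2/3 = 2/3
B → (C ∨ B) = 2/3 → 2/3 = 1
¬¬A → (B → (C ∨ B)) = 1/6 → 1 = 1
B → C = 2/3 → 1/6 = 1/2
¬(B → C) = ¬1/2 = 1/2
A ∧ B = 1/6 ∧ 2/3 = 1/6
C ∧ (A ∧ B) = 1/6 ∧ 1/6 = 1/6
¬(B → C) → (C ∧ (A ∧ B)) = 1/2 → 1/6 = 2/3
(¬¬A → (B → (C ∨ B))) → (¬(B → C) → (C ∧ (A ∧ B))) = 1 → 2/3 = 2/3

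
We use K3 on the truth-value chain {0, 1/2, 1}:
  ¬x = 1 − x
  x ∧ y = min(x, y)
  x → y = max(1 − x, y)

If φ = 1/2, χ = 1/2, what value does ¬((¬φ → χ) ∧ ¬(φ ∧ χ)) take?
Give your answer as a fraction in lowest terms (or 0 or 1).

1/2

¬φ = ¬1/2 = 1/2
¬φ → χ = 1/2 → 1/2 = 1/2
φ ∧ χ = 1/2 ∧ 1/2 = 1/2
¬(φ ∧ χ) = ¬1/2 = 1/2
(¬φ → χ) ∧ ¬(φ ∧ χ) = 1/2 ∧ 1/2 = 1/2
¬((¬φ → χ) ∧ ¬(φ ∧ χ)) = ¬1/2 = 1/2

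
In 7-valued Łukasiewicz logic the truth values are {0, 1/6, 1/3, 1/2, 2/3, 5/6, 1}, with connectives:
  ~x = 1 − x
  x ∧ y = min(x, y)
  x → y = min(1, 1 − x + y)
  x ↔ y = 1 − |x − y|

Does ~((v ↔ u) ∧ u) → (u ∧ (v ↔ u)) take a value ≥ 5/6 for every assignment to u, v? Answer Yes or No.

Counterexample: take u = 0, v = 0.
v ↔ u = 0 ↔ 0 = 1
(v ↔ u) ∧ u = 1 ∧ 0 = 0
~((v ↔ u) ∧ u) = ~0 = 1
u ∧ (v ↔ u) = 0 ∧ 1 = 0
~((v ↔ u) ∧ u) → (u ∧ (v ↔ u)) = 1 → 0 = 0
This gives 0, which is below 5/6.

No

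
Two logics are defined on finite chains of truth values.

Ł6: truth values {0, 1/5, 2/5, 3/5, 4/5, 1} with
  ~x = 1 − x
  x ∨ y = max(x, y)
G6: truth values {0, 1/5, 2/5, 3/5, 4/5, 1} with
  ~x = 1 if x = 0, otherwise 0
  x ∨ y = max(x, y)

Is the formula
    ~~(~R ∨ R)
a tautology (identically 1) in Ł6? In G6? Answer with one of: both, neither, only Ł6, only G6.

In Ł6: at R = 1/5 the value is 4/5 — not a tautology.
In G6: every assignment gives 1 — tautology.

only G6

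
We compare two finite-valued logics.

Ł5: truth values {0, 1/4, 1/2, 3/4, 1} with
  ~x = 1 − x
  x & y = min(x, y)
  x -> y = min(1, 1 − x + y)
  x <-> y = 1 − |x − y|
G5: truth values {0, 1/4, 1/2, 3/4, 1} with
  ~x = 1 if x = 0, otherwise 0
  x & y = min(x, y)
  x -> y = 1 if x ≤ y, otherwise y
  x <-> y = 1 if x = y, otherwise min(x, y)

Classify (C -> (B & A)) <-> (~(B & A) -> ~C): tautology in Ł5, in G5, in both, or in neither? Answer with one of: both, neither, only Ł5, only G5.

only Ł5

In Ł5: every assignment gives 1 — tautology.
In G5: at A = 1/4, B = 1/4, C = 1/2 the value is 1/4 — not a tautology.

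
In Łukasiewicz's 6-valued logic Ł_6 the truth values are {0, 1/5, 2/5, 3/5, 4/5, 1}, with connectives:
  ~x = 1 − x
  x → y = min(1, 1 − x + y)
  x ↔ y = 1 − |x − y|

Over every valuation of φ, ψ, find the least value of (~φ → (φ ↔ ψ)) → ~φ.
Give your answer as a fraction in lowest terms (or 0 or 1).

0

Take φ = 1, ψ = 0:
~φ = ~1 = 0
φ ↔ ψ = 1 ↔ 0 = 0
~φ → (φ ↔ ψ) = 0 → 0 = 1
~φ = ~1 = 0
(~φ → (φ ↔ ψ)) → ~φ = 1 → 0 = 0
No assignment yields a value below 0, so this is the minimum.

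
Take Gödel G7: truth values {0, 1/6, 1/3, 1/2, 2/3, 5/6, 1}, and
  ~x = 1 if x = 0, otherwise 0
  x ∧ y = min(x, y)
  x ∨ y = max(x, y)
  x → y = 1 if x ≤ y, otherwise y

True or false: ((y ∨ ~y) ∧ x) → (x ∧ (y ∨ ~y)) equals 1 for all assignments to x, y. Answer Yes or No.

Yes

At x = 5/6, y = 1/6, for instance:
~y = ~1/6 = 0
y ∨ ~y = 1/6 ∨ 0 = 1/6
(y ∨ ~y) ∧ x = 1/6 ∧ 5/6 = 1/6
x ∧ (y ∨ ~y) = 5/6 ∧ 1/6 = 1/6
((y ∨ ~y) ∧ x) → (x ∧ (y ∨ ~y)) = 1/6 → 1/6 = 1
and checking the remaining 48 assignments likewise gives ≥ 1 in every case.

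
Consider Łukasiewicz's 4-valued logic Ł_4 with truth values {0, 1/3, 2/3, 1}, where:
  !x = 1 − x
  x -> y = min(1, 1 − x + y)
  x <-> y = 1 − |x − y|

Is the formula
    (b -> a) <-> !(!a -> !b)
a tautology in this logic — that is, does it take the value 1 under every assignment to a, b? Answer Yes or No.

No

Counterexample: take a = 0, b = 0.
b -> a = 0 -> 0 = 1
!a = !0 = 1
!b = !0 = 1
!a -> !b = 1 -> 1 = 1
!(!a -> !b) = !1 = 0
(b -> a) <-> !(!a -> !b) = 1 <-> 0 = 0
This gives 0 ≠ 1.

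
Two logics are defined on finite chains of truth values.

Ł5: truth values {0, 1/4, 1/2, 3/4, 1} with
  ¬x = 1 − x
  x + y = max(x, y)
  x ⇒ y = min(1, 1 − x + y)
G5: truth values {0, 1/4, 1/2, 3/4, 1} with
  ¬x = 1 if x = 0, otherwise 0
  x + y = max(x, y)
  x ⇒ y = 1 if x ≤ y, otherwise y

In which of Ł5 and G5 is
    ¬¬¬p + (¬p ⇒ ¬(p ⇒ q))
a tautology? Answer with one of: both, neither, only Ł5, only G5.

In Ł5: at p = 1/4, q = 0 the value is 3/4 — not a tautology.
In G5: every assignment gives 1 — tautology.

only G5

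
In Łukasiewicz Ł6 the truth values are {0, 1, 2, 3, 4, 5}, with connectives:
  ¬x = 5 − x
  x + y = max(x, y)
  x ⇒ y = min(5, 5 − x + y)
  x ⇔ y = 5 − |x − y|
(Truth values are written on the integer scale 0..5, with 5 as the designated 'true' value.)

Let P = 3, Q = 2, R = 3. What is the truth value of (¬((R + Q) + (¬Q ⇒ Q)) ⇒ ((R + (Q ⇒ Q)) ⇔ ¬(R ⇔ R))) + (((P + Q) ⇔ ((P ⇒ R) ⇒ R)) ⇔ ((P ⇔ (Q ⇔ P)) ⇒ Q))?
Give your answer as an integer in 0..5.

4

R + Q = 3 + 2 = 3
¬Q = ¬2 = 3
¬Q ⇒ Q = 3 ⇒ 2 = 4
(R + Q) + (¬Q ⇒ Q) = 3 + 4 = 4
¬((R + Q) + (¬Q ⇒ Q)) = ¬4 = 1
Q ⇒ Q = 2 ⇒ 2 = 5
R + (Q ⇒ Q) = 3 + 5 = 5
R ⇔ R = 3 ⇔ 3 = 5
¬(R ⇔ R) = ¬5 = 0
(R + (Q ⇒ Q)) ⇔ ¬(R ⇔ R) = 5 ⇔ 0 = 0
¬((R + Q) + (¬Q ⇒ Q)) ⇒ ((R + (Q ⇒ Q)) ⇔ ¬(R ⇔ R)) = 1 ⇒ 0 = 4
P + Q = 3 + 2 = 3
P ⇒ R = 3 ⇒ 3 = 5
(P ⇒ R) ⇒ R = 5 ⇒ 3 = 3
(P + Q) ⇔ ((P ⇒ R) ⇒ R) = 3 ⇔ 3 = 5
Q ⇔ P = 2 ⇔ 3 = 4
P ⇔ (Q ⇔ P) = 3 ⇔ 4 = 4
(P ⇔ (Q ⇔ P)) ⇒ Q = 4 ⇒ 2 = 3
((P + Q) ⇔ ((P ⇒ R) ⇒ R)) ⇔ ((P ⇔ (Q ⇔ P)) ⇒ Q) = 5 ⇔ 3 = 3
(¬((R + Q) + (¬Q ⇒ Q)) ⇒ ((R + (Q ⇒ Q)) ⇔ ¬(R ⇔ R))) + (((P + Q) ⇔ ((P ⇒ R) ⇒ R)) ⇔ ((P ⇔ (Q ⇔ P)) ⇒ Q)) = 4 + 3 = 4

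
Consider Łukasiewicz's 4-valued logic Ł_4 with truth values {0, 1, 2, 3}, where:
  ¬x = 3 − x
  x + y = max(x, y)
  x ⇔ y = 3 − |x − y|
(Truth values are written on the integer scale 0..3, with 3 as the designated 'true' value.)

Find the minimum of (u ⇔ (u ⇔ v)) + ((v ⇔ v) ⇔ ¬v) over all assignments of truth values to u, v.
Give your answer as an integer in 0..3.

2

Take u = 0, v = 1:
u ⇔ v = 0 ⇔ 1 = 2
u ⇔ (u ⇔ v) = 0 ⇔ 2 = 1
v ⇔ v = 1 ⇔ 1 = 3
¬v = ¬1 = 2
(v ⇔ v) ⇔ ¬v = 3 ⇔ 2 = 2
(u ⇔ (u ⇔ v)) + ((v ⇔ v) ⇔ ¬v) = 1 + 2 = 2
No assignment yields a value below 2, so this is the minimum.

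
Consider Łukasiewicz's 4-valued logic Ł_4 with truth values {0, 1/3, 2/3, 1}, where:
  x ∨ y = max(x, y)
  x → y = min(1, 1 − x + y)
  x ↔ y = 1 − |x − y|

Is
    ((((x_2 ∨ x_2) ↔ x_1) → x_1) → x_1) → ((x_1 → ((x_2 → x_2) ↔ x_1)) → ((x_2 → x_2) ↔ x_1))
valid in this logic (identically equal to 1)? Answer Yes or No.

Counterexample: take x_1 = 0, x_2 = 0.
x_2 ∨ x_2 = 0 ∨ 0 = 0
(x_2 ∨ x_2) ↔ x_1 = 0 ↔ 0 = 1
((x_2 ∨ x_2) ↔ x_1) → x_1 = 1 → 0 = 0
(((x_2 ∨ x_2) ↔ x_1) → x_1) → x_1 = 0 → 0 = 1
x_2 → x_2 = 0 → 0 = 1
(x_2 → x_2) ↔ x_1 = 1 ↔ 0 = 0
x_1 → ((x_2 → x_2) ↔ x_1) = 0 → 0 = 1
x_2 → x_2 = 0 → 0 = 1
(x_2 → x_2) ↔ x_1 = 1 ↔ 0 = 0
(x_1 → ((x_2 → x_2) ↔ x_1)) → ((x_2 → x_2) ↔ x_1) = 1 → 0 = 0
((((x_2 ∨ x_2) ↔ x_1) → x_1) → x_1) → ((x_1 → ((x_2 → x_2) ↔ x_1)) → ((x_2 → x_2) ↔ x_1)) = 1 → 0 = 0
This gives 0 ≠ 1.

No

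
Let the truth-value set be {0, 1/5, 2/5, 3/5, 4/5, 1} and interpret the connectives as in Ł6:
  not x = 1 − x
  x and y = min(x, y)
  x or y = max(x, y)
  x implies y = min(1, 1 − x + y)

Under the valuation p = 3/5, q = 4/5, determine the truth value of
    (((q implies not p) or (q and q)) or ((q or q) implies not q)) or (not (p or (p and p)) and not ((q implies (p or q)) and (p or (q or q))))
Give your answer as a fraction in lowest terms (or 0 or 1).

not p = not 3/5 = 2/5
q implies not p = 4/5 implies 2/5 = 3/5
q and q = 4/5 and 4/5 = 4/5
(q implies not p) or (q and q) = 3/5 or 4/5 = 4/5
q or q = 4/5 or 4/5 = 4/5
not q = not 4/5 = 1/5
(q or q) implies not q = 4/5 implies 1/5 = 2/5
((q implies not p) or (q and q)) or ((q or q) implies not q) = 4/5 or 2/5 = 4/5
p and p = 3/5 and 3/5 = 3/5
p or (p and p) = 3/5 or 3/5 = 3/5
not (p or (p and p)) = not 3/5 = 2/5
p or q = 3/5 or 4/5 = 4/5
q implies (p or q) = 4/5 implies 4/5 = 1
q or q = 4/5 or 4/5 = 4/5
p or (q or q) = 3/5 or 4/5 = 4/5
(q implies (p or q)) and (p or (q or q)) = 1 and 4/5 = 4/5
not ((q implies (p or q)) and (p or (q or q))) = not 4/5 = 1/5
not (p or (p and p)) and not ((q implies (p or q)) and (p or (q or q))) = 2/5 and 1/5 = 1/5
(((q implies not p) or (q and q)) or ((q or q) implies not q)) or (not (p or (p and p)) and not ((q implies (p or q)) and (p or (q or q)))) = 4/5 or 1/5 = 4/5

4/5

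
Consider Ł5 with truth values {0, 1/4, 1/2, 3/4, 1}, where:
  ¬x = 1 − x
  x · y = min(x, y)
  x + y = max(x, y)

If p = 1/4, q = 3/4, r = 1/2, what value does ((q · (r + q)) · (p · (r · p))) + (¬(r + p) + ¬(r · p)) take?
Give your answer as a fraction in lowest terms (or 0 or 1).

3/4

r + q = 1/2 + 3/4 = 3/4
q · (r + q) = 3/4 · 3/4 = 3/4
r · p = 1/2 · 1/4 = 1/4
p · (r · p) = 1/4 · 1/4 = 1/4
(q · (r + q)) · (p · (r · p)) = 3/4 · 1/4 = 1/4
r + p = 1/2 + 1/4 = 1/2
¬(r + p) = ¬1/2 = 1/2
r · p = 1/2 · 1/4 = 1/4
¬(r · p) = ¬1/4 = 3/4
¬(r + p) + ¬(r · p) = 1/2 + 3/4 = 3/4
((q · (r + q)) · (p · (r · p))) + (¬(r + p) + ¬(r · p)) = 1/4 + 3/4 = 3/4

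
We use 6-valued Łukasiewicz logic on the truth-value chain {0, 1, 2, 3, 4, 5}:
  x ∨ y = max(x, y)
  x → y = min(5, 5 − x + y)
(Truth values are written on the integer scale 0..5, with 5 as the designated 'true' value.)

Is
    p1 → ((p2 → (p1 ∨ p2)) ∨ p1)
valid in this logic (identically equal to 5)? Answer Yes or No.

At p1 = 4, p2 = 0, for instance:
p1 ∨ p2 = 4 ∨ 0 = 4
p2 → (p1 ∨ p2) = 0 → 4 = 5
(p2 → (p1 ∨ p2)) ∨ p1 = 5 ∨ 4 = 5
p1 → ((p2 → (p1 ∨ p2)) ∨ p1) = 4 → 5 = 5
and checking the remaining 35 assignments likewise gives ≥ 5 in every case.

Yes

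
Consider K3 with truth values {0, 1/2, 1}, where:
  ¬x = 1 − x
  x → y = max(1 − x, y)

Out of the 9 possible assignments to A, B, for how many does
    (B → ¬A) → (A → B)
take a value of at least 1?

5

A = 0, B = 0 ↦ 1  ≥
A = 0, B = 1/2 ↦ 1  ≥
A = 0, B = 1 ↦ 1  ≥
A = 1/2, B = 0 ↦ 1/2  <
A = 1/2, B = 1/2 ↦ 1/2  <
A = 1/2, B = 1 ↦ 1  ≥
A = 1, B = 0 ↦ 0  <
A = 1, B = 1/2 ↦ 1/2  <
A = 1, B = 1 ↦ 1  ≥
So 5 of the 9 assignments meet the threshold.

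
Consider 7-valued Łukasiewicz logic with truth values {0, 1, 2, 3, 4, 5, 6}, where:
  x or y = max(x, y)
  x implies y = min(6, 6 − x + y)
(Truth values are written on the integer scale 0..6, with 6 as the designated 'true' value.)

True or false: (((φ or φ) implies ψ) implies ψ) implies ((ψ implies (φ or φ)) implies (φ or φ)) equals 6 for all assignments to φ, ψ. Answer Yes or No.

At φ = 6, ψ = 4, for instance:
φ or φ = 6 or 6 = 6
(φ or φ) implies ψ = 6 implies 4 = 4
((φ or φ) implies ψ) implies ψ = 4 implies 4 = 6
ψ implies (φ or φ) = 4 implies 6 = 6
(ψ implies (φ or φ)) implies (φ or φ) = 6 implies 6 = 6
(((φ or φ) implies ψ) implies ψ) implies ((ψ implies (φ or φ)) implies (φ or φ)) = 6 implies 6 = 6
and checking the remaining 48 assignments likewise gives ≥ 6 in every case.

Yes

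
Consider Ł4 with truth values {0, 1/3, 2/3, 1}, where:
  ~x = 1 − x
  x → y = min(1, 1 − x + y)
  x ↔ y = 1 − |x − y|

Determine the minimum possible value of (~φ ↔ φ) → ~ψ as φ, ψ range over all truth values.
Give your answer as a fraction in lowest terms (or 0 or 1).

Take φ = 1/3, ψ = 1:
~φ = ~1/3 = 2/3
~φ ↔ φ = 2/3 ↔ 1/3 = 2/3
~ψ = ~1 = 0
(~φ ↔ φ) → ~ψ = 2/3 → 0 = 1/3
No assignment yields a value below 1/3, so this is the minimum.

1/3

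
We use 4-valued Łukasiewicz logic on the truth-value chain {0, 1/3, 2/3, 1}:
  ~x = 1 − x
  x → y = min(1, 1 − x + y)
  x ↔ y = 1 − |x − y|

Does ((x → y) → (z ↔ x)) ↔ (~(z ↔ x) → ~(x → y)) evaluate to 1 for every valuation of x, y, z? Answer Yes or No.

Yes

At x = 1, y = 1, z = 2/3, for instance:
x → y = 1 → 1 = 1
z ↔ x = 2/3 ↔ 1 = 2/3
(x → y) → (z ↔ x) = 1 → 2/3 = 2/3
~(z ↔ x) = ~2/3 = 1/3
~(x → y) = ~1 = 0
~(z ↔ x) → ~(x → y) = 1/3 → 0 = 2/3
((x → y) → (z ↔ x)) ↔ (~(z ↔ x) → ~(x → y)) = 2/3 ↔ 2/3 = 1
and checking the remaining 63 assignments likewise gives ≥ 1 in every case.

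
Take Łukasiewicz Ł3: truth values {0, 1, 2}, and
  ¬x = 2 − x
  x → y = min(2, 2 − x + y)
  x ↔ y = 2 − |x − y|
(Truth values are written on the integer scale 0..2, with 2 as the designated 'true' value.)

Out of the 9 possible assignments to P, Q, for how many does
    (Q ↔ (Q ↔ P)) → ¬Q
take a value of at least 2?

P = 0, Q = 0 ↦ 2  ≥
P = 0, Q = 1 ↦ 1  <
P = 0, Q = 2 ↦ 2  ≥
P = 1, Q = 0 ↦ 2  ≥
P = 1, Q = 1 ↦ 2  ≥
P = 1, Q = 2 ↦ 1  <
P = 2, Q = 0 ↦ 2  ≥
P = 2, Q = 1 ↦ 1  <
P = 2, Q = 2 ↦ 0  <
So 5 of the 9 assignments meet the threshold.

5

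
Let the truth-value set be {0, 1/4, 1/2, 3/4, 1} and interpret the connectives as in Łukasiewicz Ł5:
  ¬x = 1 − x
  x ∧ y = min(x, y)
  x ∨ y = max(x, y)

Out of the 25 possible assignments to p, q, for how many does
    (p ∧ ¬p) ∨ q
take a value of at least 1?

value 1: 5 assignments (counts)
value 3/4: 5 assignments
value 1/2: 7 assignments
value 1/4: 6 assignments
value 0: 2 assignments
So 5 of the 25 assignments meet the threshold.

5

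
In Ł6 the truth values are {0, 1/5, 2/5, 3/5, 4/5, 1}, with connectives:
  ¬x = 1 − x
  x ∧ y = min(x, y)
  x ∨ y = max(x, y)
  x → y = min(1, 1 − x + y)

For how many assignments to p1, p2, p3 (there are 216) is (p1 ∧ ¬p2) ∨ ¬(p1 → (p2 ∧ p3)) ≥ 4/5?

36

value 1: 11 assignments (counts)
value 4/5: 25 assignments (counts)
value 3/5: 36 assignments
value 2/5: 44 assignments
value 1/5: 49 assignments
value 0: 51 assignments
So 36 of the 216 assignments meet the threshold.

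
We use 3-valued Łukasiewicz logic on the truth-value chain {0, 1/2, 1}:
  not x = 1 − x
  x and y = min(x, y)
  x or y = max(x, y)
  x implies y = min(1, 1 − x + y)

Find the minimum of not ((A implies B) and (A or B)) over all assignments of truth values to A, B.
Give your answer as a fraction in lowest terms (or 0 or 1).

0

Take A = 0, B = 1:
A implies B = 0 implies 1 = 1
A or B = 0 or 1 = 1
(A implies B) and (A or B) = 1 and 1 = 1
not ((A implies B) and (A or B)) = not 1 = 0
No assignment yields a value below 0, so this is the minimum.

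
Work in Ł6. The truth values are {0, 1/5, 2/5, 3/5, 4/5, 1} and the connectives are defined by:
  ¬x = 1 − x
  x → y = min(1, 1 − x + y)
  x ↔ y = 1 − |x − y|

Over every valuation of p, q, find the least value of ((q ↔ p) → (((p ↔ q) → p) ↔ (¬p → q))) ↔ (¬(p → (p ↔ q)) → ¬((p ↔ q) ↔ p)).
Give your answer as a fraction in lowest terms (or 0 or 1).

3/5

Take p = 2/5, q = 2/5:
q ↔ p = 2/5 ↔ 2/5 = 1
p ↔ q = 2/5 ↔ 2/5 = 1
(p ↔ q) → p = 1 → 2/5 = 2/5
¬p = ¬2/5 = 3/5
¬p → q = 3/5 → 2/5 = 4/5
((p ↔ q) → p) ↔ (¬p → q) = 2/5 ↔ 4/5 = 3/5
(q ↔ p) → (((p ↔ q) → p) ↔ (¬p → q)) = 1 → 3/5 = 3/5
p ↔ q = 2/5 ↔ 2/5 = 1
p → (p ↔ q) = 2/5 → 1 = 1
¬(p → (p ↔ q)) = ¬1 = 0
p ↔ q = 2/5 ↔ 2/5 = 1
(p ↔ q) ↔ p = 1 ↔ 2/5 = 2/5
¬((p ↔ q) ↔ p) = ¬2/5 = 3/5
¬(p → (p ↔ q)) → ¬((p ↔ q) ↔ p) = 0 → 3/5 = 1
((q ↔ p) → (((p ↔ q) → p) ↔ (¬p → q))) ↔ (¬(p → (p ↔ q)) → ¬((p ↔ q) ↔ p)) = 3/5 ↔ 1 = 3/5
No assignment yields a value below 3/5, so this is the minimum.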